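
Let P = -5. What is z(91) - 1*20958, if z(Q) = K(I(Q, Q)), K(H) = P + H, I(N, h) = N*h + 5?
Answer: -12677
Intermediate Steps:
I(N, h) = 5 + N*h
K(H) = -5 + H
z(Q) = Q² (z(Q) = -5 + (5 + Q*Q) = -5 + (5 + Q²) = Q²)
z(91) - 1*20958 = 91² - 1*20958 = 8281 - 20958 = -12677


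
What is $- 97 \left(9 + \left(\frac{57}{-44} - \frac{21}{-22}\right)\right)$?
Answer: $- \frac{36957}{44} \approx -839.93$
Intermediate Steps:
$- 97 \left(9 + \left(\frac{57}{-44} - \frac{21}{-22}\right)\right) = - 97 \left(9 + \left(57 \left(- \frac{1}{44}\right) - - \frac{21}{22}\right)\right) = - 97 \left(9 + \left(- \frac{57}{44} + \frac{21}{22}\right)\right) = - 97 \left(9 - \frac{15}{44}\right) = \left(-97\right) \frac{381}{44} = - \frac{36957}{44}$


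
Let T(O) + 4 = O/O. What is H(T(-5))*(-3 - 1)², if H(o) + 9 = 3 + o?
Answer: -144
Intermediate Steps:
T(O) = -3 (T(O) = -4 + O/O = -4 + 1 = -3)
H(o) = -6 + o (H(o) = -9 + (3 + o) = -6 + o)
H(T(-5))*(-3 - 1)² = (-6 - 3)*(-3 - 1)² = -9*(-4)² = -9*16 = -144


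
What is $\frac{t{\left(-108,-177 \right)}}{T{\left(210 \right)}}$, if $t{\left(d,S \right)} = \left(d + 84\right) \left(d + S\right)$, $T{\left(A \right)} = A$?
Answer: $\frac{228}{7} \approx 32.571$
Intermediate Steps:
$t{\left(d,S \right)} = \left(84 + d\right) \left(S + d\right)$
$\frac{t{\left(-108,-177 \right)}}{T{\left(210 \right)}} = \frac{\left(-108\right)^{2} + 84 \left(-177\right) + 84 \left(-108\right) - -19116}{210} = \left(11664 - 14868 - 9072 + 19116\right) \frac{1}{210} = 6840 \cdot \frac{1}{210} = \frac{228}{7}$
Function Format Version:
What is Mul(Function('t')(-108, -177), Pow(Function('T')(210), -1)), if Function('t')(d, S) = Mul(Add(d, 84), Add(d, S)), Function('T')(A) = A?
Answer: Rational(228, 7) ≈ 32.571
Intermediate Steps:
Function('t')(d, S) = Mul(Add(84, d), Add(S, d))
Mul(Function('t')(-108, -177), Pow(Function('T')(210), -1)) = Mul(Add(Pow(-108, 2), Mul(84, -177), Mul(84, -108), Mul(-177, -108)), Pow(210, -1)) = Mul(Add(11664, -14868, -9072, 19116), Rational(1, 210)) = Mul(6840, Rational(1, 210)) = Rational(228, 7)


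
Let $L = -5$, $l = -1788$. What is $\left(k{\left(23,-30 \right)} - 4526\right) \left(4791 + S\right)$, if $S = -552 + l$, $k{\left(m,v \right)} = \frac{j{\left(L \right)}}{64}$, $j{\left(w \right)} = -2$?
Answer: $- \frac{354985683}{32} \approx -1.1093 \cdot 10^{7}$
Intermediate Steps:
$k{\left(m,v \right)} = - \frac{1}{32}$ ($k{\left(m,v \right)} = - \frac{2}{64} = \left(-2\right) \frac{1}{64} = - \frac{1}{32}$)
$S = -2340$ ($S = -552 - 1788 = -2340$)
$\left(k{\left(23,-30 \right)} - 4526\right) \left(4791 + S\right) = \left(- \frac{1}{32} - 4526\right) \left(4791 - 2340\right) = \left(- \frac{144833}{32}\right) 2451 = - \frac{354985683}{32}$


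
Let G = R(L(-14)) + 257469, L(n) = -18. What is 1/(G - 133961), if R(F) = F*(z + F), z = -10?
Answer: 1/124012 ≈ 8.0637e-6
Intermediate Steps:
R(F) = F*(-10 + F)
G = 257973 (G = -18*(-10 - 18) + 257469 = -18*(-28) + 257469 = 504 + 257469 = 257973)
1/(G - 133961) = 1/(257973 - 133961) = 1/124012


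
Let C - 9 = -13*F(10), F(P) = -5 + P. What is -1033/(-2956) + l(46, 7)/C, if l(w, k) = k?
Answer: 1327/5912 ≈ 0.22446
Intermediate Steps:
C = -56 (C = 9 - 13*(-5 + 10) = 9 - 13*5 = 9 - 65 = -56)
-1033/(-2956) + l(46, 7)/C = -1033/(-2956) + 7/(-56) = -1033*(-1/2956) + 7*(-1/56) = 1033/2956 - ⅛ = 1327/5912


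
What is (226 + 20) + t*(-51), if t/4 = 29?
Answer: -5670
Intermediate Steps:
t = 116 (t = 4*29 = 116)
(226 + 20) + t*(-51) = (226 + 20) + 116*(-51) = 246 - 5916 = -5670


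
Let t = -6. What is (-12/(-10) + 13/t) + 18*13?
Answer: 6991/30 ≈ 233.03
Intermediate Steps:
(-12/(-10) + 13/t) + 18*13 = (-12/(-10) + 13/(-6)) + 18*13 = (-12*(-1/10) + 13*(-1/6)) + 234 = (6/5 - 13/6) + 234 = -29/30 + 234 = 6991/30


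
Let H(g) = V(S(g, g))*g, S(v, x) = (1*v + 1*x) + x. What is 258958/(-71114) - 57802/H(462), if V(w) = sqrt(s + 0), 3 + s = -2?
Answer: -129479/35557 + 28901*I*sqrt(5)/1155 ≈ -3.6414 + 55.952*I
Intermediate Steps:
s = -5 (s = -3 - 2 = -5)
S(v, x) = v + 2*x (S(v, x) = (v + x) + x = v + 2*x)
V(w) = I*sqrt(5) (V(w) = sqrt(-5 + 0) = sqrt(-5) = I*sqrt(5))
H(g) = I*g*sqrt(5) (H(g) = (I*sqrt(5))*g = I*g*sqrt(5))
258958/(-71114) - 57802/H(462) = 258958/(-71114) - 57802*(-I*sqrt(5)/2310) = 258958*(-1/71114) - 57802*(-I*sqrt(5)/2310) = -129479/35557 - (-28901)*I*sqrt(5)/1155 = -129479/35557 + 28901*I*sqrt(5)/1155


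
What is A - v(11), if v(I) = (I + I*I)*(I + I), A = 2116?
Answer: -788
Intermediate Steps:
v(I) = 2*I*(I + I**2) (v(I) = (I + I**2)*(2*I) = 2*I*(I + I**2))
A - v(11) = 2116 - 2*11**2*(1 + 11) = 2116 - 2*121*12 = 2116 - 1*2904 = 2116 - 2904 = -788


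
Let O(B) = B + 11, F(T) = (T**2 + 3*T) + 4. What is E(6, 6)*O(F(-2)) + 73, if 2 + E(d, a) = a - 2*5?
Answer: -5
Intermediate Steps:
E(d, a) = -12 + a (E(d, a) = -2 + (a - 2*5) = -2 + (a - 10) = -2 + (-10 + a) = -12 + a)
F(T) = 4 + T**2 + 3*T
O(B) = 11 + B
E(6, 6)*O(F(-2)) + 73 = (-12 + 6)*(11 + (4 + (-2)**2 + 3*(-2))) + 73 = -6*(11 + (4 + 4 - 6)) + 73 = -6*(11 + 2) + 73 = -6*13 + 73 = -78 + 73 = -5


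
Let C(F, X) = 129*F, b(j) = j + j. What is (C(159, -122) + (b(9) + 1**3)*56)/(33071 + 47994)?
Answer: 4315/16213 ≈ 0.26614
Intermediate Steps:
b(j) = 2*j
(C(159, -122) + (b(9) + 1**3)*56)/(33071 + 47994) = (129*159 + (2*9 + 1**3)*56)/(33071 + 47994) = (20511 + (18 + 1)*56)/81065 = (20511 + 19*56)*(1/81065) = (20511 + 1064)*(1/81065) = 21575*(1/81065) = 4315/16213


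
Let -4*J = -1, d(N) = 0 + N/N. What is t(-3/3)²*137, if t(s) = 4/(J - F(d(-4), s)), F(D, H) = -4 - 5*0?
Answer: 35072/289 ≈ 121.36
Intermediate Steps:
d(N) = 1 (d(N) = 0 + 1 = 1)
J = ¼ (J = -¼*(-1) = ¼ ≈ 0.25000)
F(D, H) = -4 (F(D, H) = -4 + 0 = -4)
t(s) = 16/17 (t(s) = 4/(¼ - 1*(-4)) = 4/(¼ + 4) = 4/(17/4) = 4*(4/17) = 16/17)
t(-3/3)²*137 = (16/17)²*137 = (256/289)*137 = 35072/289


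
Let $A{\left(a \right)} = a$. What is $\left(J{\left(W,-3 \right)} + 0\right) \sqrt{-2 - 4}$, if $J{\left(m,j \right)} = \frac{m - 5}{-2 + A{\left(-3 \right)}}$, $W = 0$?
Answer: $i \sqrt{6} \approx 2.4495 i$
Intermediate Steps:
$J{\left(m,j \right)} = 1 - \frac{m}{5}$ ($J{\left(m,j \right)} = \frac{m - 5}{-2 - 3} = \frac{-5 + m}{-5} = \left(-5 + m\right) \left(- \frac{1}{5}\right) = 1 - \frac{m}{5}$)
$\left(J{\left(W,-3 \right)} + 0\right) \sqrt{-2 - 4} = \left(\left(1 - 0\right) + 0\right) \sqrt{-2 - 4} = \left(\left(1 + 0\right) + 0\right) \sqrt{-6} = \left(1 + 0\right) i \sqrt{6} = 1 i \sqrt{6} = i \sqrt{6}$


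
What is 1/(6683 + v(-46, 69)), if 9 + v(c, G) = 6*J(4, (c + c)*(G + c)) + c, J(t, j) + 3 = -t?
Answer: 1/6586 ≈ 0.00015184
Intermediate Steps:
J(t, j) = -3 - t
v(c, G) = -51 + c (v(c, G) = -9 + (6*(-3 - 1*4) + c) = -9 + (6*(-3 - 4) + c) = -9 + (6*(-7) + c) = -9 + (-42 + c) = -51 + c)
1/(6683 + v(-46, 69)) = 1/(6683 + (-51 - 46)) = 1/(6683 - 97) = 1/6586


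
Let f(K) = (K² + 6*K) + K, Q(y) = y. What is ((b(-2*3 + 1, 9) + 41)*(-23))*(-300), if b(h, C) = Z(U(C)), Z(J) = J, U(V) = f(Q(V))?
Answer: 1276500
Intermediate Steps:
f(K) = K² + 7*K
U(V) = V*(7 + V)
b(h, C) = C*(7 + C)
((b(-2*3 + 1, 9) + 41)*(-23))*(-300) = ((9*(7 + 9) + 41)*(-23))*(-300) = ((9*16 + 41)*(-23))*(-300) = ((144 + 41)*(-23))*(-300) = (185*(-23))*(-300) = -4255*(-300) = 1276500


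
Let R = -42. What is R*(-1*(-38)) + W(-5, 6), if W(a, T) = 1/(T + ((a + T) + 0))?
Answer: -11171/7 ≈ -1595.9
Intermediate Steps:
W(a, T) = 1/(a + 2*T) (W(a, T) = 1/(T + ((T + a) + 0)) = 1/(T + (T + a)) = 1/(a + 2*T))
R*(-1*(-38)) + W(-5, 6) = -(-42)*(-38) + 1/(-5 + 2*6) = -42*38 + 1/(-5 + 12) = -1596 + 1/7 = -1596 + ⅐ = -11171/7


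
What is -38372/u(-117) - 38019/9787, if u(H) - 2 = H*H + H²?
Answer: -354126746/66992015 ≈ -5.2861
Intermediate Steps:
u(H) = 2 + 2*H² (u(H) = 2 + (H*H + H²) = 2 + (H² + H²) = 2 + 2*H²)
-38372/u(-117) - 38019/9787 = -38372/(2 + 2*(-117)²) - 38019/9787 = -38372/(2 + 2*13689) - 38019*1/9787 = -38372/(2 + 27378) - 38019/9787 = -38372/27380 - 38019/9787 = -38372*1/27380 - 38019/9787 = -9593/6845 - 38019/9787 = -354126746/66992015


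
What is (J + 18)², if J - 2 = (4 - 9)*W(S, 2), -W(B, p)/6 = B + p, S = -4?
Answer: 1600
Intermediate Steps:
W(B, p) = -6*B - 6*p (W(B, p) = -6*(B + p) = -6*B - 6*p)
J = -58 (J = 2 + (4 - 9)*(-6*(-4) - 6*2) = 2 - 5*(24 - 12) = 2 - 5*12 = 2 - 60 = -58)
(J + 18)² = (-58 + 18)² = (-40)² = 1600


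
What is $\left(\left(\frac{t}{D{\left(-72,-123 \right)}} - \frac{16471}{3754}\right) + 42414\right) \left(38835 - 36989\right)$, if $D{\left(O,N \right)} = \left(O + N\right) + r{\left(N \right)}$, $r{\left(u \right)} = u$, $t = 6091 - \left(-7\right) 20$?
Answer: $\frac{7784584562248}{99481} \approx 7.8252 \cdot 10^{7}$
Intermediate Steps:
$t = 6231$ ($t = 6091 - -140 = 6091 + 140 = 6231$)
$D{\left(O,N \right)} = O + 2 N$ ($D{\left(O,N \right)} = \left(O + N\right) + N = \left(N + O\right) + N = O + 2 N$)
$\left(\left(\frac{t}{D{\left(-72,-123 \right)}} - \frac{16471}{3754}\right) + 42414\right) \left(38835 - 36989\right) = \left(\left(\frac{6231}{-72 + 2 \left(-123\right)} - \frac{16471}{3754}\right) + 42414\right) \left(38835 - 36989\right) = \left(\left(\frac{6231}{-72 - 246} - \frac{16471}{3754}\right) + 42414\right) 1846 = \left(\left(\frac{6231}{-318} - \frac{16471}{3754}\right) + 42414\right) 1846 = \left(\left(6231 \left(- \frac{1}{318}\right) - \frac{16471}{3754}\right) + 42414\right) 1846 = \left(\left(- \frac{2077}{106} - \frac{16471}{3754}\right) + 42414\right) 1846 = \left(- \frac{2385746}{99481} + 42414\right) 1846 = \frac{4217001388}{99481} \cdot 1846 = \frac{7784584562248}{99481}$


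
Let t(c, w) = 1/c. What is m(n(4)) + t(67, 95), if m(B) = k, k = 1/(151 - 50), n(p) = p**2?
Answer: 168/6767 ≈ 0.024826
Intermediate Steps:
k = 1/101 ≈ 0.0099010
m(B) = 1/101
m(n(4)) + t(67, 95) = 1/101 + 1/67 = 168/6767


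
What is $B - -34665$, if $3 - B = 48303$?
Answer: $-13635$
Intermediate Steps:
$B = -48300$ ($B = 3 - 48303 = -48300$)
$B - -34665 = -48300 - -34665 = -48300 + 34665 = -13635$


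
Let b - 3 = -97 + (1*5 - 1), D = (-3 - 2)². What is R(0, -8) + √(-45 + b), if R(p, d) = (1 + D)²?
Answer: 676 + 3*I*√15 ≈ 676.0 + 11.619*I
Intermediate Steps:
D = 25 (D = (-5)² = 25)
R(p, d) = 676 (R(p, d) = (1 + 25)² = 26² = 676)
b = -90 (b = 3 + (-97 + (1*5 - 1)) = 3 + (-97 + (5 - 1)) = 3 + (-97 + 4) = 3 - 93 = -90)
R(0, -8) + √(-45 + b) = 676 + √(-45 - 90) = 676 + √(-135) = 676 + 3*I*√15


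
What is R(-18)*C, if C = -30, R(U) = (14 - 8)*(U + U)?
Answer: 6480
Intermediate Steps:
R(U) = 12*U (R(U) = 6*(2*U) = 12*U)
R(-18)*C = (12*(-18))*(-30) = -216*(-30) = 6480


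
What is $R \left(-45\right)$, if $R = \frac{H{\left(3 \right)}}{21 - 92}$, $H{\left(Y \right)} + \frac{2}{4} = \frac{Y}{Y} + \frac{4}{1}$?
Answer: $\frac{405}{142} \approx 2.8521$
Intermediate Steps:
$H{\left(Y \right)} = \frac{9}{2}$ ($H{\left(Y \right)} = - \frac{1}{2} + \left(\frac{Y}{Y} + \frac{4}{1}\right) = - \frac{1}{2} + \left(1 + 4 \cdot 1\right) = - \frac{1}{2} + \left(1 + 4\right) = - \frac{1}{2} + 5 = \frac{9}{2}$)
$R = - \frac{9}{142}$ ($R = \frac{9}{2 \left(21 - 92\right)} = \frac{9}{2 \left(-71\right)} = \frac{9}{2} \left(- \frac{1}{71}\right) = - \frac{9}{142} \approx -0.06338$)
$R \left(-45\right) = \left(- \frac{9}{142}\right) \left(-45\right) = \frac{405}{142}$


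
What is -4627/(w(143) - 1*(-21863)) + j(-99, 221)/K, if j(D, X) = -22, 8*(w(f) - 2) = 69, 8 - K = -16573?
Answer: -617612054/2901492609 ≈ -0.21286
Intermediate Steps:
K = 16581 (K = 8 - 1*(-16573) = 8 + 16573 = 16581)
w(f) = 85/8 (w(f) = 2 + (⅛)*69 = 2 + 69/8 = 85/8)
-4627/(w(143) - 1*(-21863)) + j(-99, 221)/K = -4627/(85/8 - 1*(-21863)) - 22/16581 = -4627/(85/8 + 21863) - 22*1/16581 = -4627/174989/8 - 22/16581 = -4627*8/174989 - 22/16581 = -37016/174989 - 22/16581 = -617612054/2901492609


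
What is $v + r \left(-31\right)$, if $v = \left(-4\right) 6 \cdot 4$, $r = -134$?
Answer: $4058$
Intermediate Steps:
$v = -96$ ($v = \left(-24\right) 4 = -96$)
$v + r \left(-31\right) = -96 - -4154 = -96 + 4154 = 4058$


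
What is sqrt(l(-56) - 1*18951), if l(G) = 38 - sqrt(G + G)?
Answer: sqrt(-18913 - 4*I*sqrt(7)) ≈ 0.0385 - 137.52*I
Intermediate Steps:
l(G) = 38 - sqrt(2)*sqrt(G) (l(G) = 38 - sqrt(2*G) = 38 - sqrt(2)*sqrt(G))
sqrt(l(-56) - 1*18951) = sqrt((38 - sqrt(2)*sqrt(-56)) - 1*18951) = sqrt((38 - sqrt(2)*2*I*sqrt(14)) - 18951) = sqrt((38 - 4*I*sqrt(7)) - 18951) = sqrt(-18913 - 4*I*sqrt(7))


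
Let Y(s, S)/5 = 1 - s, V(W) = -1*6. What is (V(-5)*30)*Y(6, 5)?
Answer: 4500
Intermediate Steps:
V(W) = -6
Y(s, S) = 5 - 5*s (Y(s, S) = 5*(1 - s) = 5 - 5*s)
(V(-5)*30)*Y(6, 5) = (-6*30)*(5 - 5*6) = -180*(5 - 30) = -180*(-25) = 4500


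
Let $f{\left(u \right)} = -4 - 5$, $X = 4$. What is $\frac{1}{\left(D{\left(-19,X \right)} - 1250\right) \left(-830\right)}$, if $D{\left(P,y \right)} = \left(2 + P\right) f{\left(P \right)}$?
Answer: $\frac{1}{910510} \approx 1.0983 \cdot 10^{-6}$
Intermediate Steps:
$f{\left(u \right)} = -9$ ($f{\left(u \right)} = -4 - 5 = -9$)
$D{\left(P,y \right)} = -18 - 9 P$ ($D{\left(P,y \right)} = \left(2 + P\right) \left(-9\right) = -18 - 9 P$)
$\frac{1}{\left(D{\left(-19,X \right)} - 1250\right) \left(-830\right)} = \frac{1}{\left(\left(-18 - -171\right) - 1250\right) \left(-830\right)} = \frac{1}{\left(\left(-18 + 171\right) - 1250\right) \left(-830\right)} = \frac{1}{\left(153 - 1250\right) \left(-830\right)} = \frac{1}{\left(-1097\right) \left(-830\right)} = \frac{1}{910510}$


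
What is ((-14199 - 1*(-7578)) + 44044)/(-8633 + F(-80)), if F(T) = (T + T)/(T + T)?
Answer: -37423/8632 ≈ -4.3354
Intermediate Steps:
F(T) = 1 (F(T) = (2*T)/((2*T)) = (2*T)*(1/(2*T)) = 1)
((-14199 - 1*(-7578)) + 44044)/(-8633 + F(-80)) = ((-14199 - 1*(-7578)) + 44044)/(-8633 + 1) = ((-14199 + 7578) + 44044)/(-8632) = (-6621 + 44044)*(-1/8632) = 37423*(-1/8632) = -37423/8632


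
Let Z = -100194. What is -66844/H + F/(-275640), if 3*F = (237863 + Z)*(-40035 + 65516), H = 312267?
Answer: -365156785933381/86073275880 ≈ -4242.4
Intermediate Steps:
F = 3507943789/3 (F = ((237863 - 100194)*(-40035 + 65516))/3 = (137669*25481)/3 = (⅓)*3507943789 = 3507943789/3 ≈ 1.1693e+9)
-66844/H + F/(-275640) = -66844/312267 + (3507943789/3)/(-275640) = -66844*1/312267 + (3507943789/3)*(-1/275640) = -66844/312267 - 3507943789/826920 = -365156785933381/86073275880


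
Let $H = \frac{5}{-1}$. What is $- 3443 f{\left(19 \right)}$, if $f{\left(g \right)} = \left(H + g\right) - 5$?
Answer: $-30987$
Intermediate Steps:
$H = -5$ ($H = 5 \left(-1\right) = -5$)
$f{\left(g \right)} = -10 + g$ ($f{\left(g \right)} = \left(-5 + g\right) - 5 = -10 + g$)
$- 3443 f{\left(19 \right)} = - 3443 \left(-10 + 19\right) = \left(-3443\right) 9 = -30987$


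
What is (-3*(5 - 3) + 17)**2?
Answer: 121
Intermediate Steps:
(-3*(5 - 3) + 17)**2 = (-3*2 + 17)**2 = (-6 + 17)**2 = 11**2 = 121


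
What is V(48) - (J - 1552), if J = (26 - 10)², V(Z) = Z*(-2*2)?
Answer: 1104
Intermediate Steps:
V(Z) = -4*Z (V(Z) = Z*(-4) = -4*Z)
J = 256 (J = 16² = 256)
V(48) - (J - 1552) = -4*48 - (256 - 1552) = -192 - 1*(-1296) = -192 + 1296 = 1104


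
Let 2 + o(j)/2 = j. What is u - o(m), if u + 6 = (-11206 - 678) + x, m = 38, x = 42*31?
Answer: -10660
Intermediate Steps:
x = 1302
u = -10588 (u = -6 + ((-11206 - 678) + 1302) = -6 + (-11884 + 1302) = -6 - 10582 = -10588)
o(j) = -4 + 2*j
u - o(m) = -10588 - (-4 + 2*38) = -10588 - (-4 + 76) = -10588 - 1*72 = -10588 - 72 = -10660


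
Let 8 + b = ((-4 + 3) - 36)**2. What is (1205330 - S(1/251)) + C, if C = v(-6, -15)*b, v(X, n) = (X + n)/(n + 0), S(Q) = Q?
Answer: 1515080422/1255 ≈ 1.2072e+6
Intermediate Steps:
v(X, n) = (X + n)/n
b = 1361 (b = -8 + ((-4 + 3) - 36)**2 = -8 + (-1 - 36)**2 = -8 + (-37)**2 = -8 + 1369 = 1361)
C = 9527/5 (C = ((-6 - 15)/(-15))*1361 = -1/15*(-21)*1361 = (7/5)*1361 = 9527/5 ≈ 1905.4)
(1205330 - S(1/251)) + C = (1205330 - 1/251) + 9527/5 = 302537829/251 + 9527/5 = 1515080422/1255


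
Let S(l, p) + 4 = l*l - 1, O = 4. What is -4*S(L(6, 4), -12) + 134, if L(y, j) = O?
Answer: 90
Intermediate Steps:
L(y, j) = 4
S(l, p) = -5 + l² (S(l, p) = -4 + (l*l - 1) = -4 + (l² - 1) = -4 + (-1 + l²) = -5 + l²)
-4*S(L(6, 4), -12) + 134 = -4*(-5 + 4²) + 134 = -4*(-5 + 16) + 134 = -4*11 + 134 = -44 + 134 = 90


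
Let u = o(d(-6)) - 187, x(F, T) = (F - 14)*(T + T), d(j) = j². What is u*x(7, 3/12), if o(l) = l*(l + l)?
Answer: -16835/2 ≈ -8417.5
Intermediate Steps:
x(F, T) = 2*T*(-14 + F) (x(F, T) = (-14 + F)*(2*T) = 2*T*(-14 + F))
o(l) = 2*l² (o(l) = l*(2*l) = 2*l²)
u = 2405 (u = 2*((-6)²)² - 187 = 2*36² - 187 = 2*1296 - 187 = 2592 - 187 = 2405)
u*x(7, 3/12) = 2405*(2*(3/12)*(-14 + 7)) = 2405*(2*(3*(1/12))*(-7)) = 2405*(2*(¼)*(-7)) = 2405*(-7/2) = -16835/2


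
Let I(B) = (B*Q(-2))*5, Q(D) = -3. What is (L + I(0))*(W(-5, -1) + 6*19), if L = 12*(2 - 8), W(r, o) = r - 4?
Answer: -7560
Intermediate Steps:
W(r, o) = -4 + r
I(B) = -15*B (I(B) = (B*(-3))*5 = -3*B*5 = -15*B)
L = -72 (L = 12*(-6) = -72)
(L + I(0))*(W(-5, -1) + 6*19) = (-72 - 15*0)*((-4 - 5) + 6*19) = (-72 + 0)*(-9 + 114) = -72*105 = -7560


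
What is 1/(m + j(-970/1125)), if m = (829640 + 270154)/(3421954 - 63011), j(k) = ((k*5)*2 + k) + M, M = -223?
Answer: -755762175/175455495737 ≈ -0.0043074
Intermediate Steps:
j(k) = -223 + 11*k (j(k) = ((k*5)*2 + k) - 223 = ((5*k)*2 + k) - 223 = (10*k + k) - 223 = 11*k - 223 = -223 + 11*k)
m = 1099794/3358943 ≈ 0.32742
1/(m + j(-970/1125)) = 1/(1099794/3358943 + (-223 + 11*(-970/1125))) = 1/(1099794/3358943 + (-223 + 11*(-970*1/1125))) = 1/(1099794/3358943 + (-223 + 11*(-194/225))) = 1/(1099794/3358943 + (-223 - 2134/225)) = 1/(1099794/3358943 - 52309/225) = 1/(-175455495737/755762175) = -755762175/175455495737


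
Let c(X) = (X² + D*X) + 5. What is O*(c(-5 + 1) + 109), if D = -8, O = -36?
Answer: -5832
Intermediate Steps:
c(X) = 5 + X² - 8*X (c(X) = (X² - 8*X) + 5 = 5 + X² - 8*X)
O*(c(-5 + 1) + 109) = -36*((5 + (-5 + 1)² - 8*(-5 + 1)) + 109) = -36*((5 + (-4)² - 8*(-4)) + 109) = -36*((5 + 16 + 32) + 109) = -36*(53 + 109) = -36*162 = -5832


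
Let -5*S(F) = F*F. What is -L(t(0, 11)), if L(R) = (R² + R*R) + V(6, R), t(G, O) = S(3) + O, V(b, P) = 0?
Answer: -4232/25 ≈ -169.28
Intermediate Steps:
S(F) = -F²/5 (S(F) = -F*F/5 = -F²/5)
t(G, O) = -9/5 + O (t(G, O) = -⅕*3² + O = -⅕*9 + O = -9/5 + O)
L(R) = 2*R² (L(R) = (R² + R*R) + 0 = (R² + R²) + 0 = 2*R² + 0 = 2*R²)
-L(t(0, 11)) = -2*(-9/5 + 11)² = -2*(46/5)² = -2*2116/25 = -1*4232/25 = -4232/25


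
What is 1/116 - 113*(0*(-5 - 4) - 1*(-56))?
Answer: -734047/116 ≈ -6328.0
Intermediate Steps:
1/116 - 113*(0*(-5 - 4) - 1*(-56)) = 1/116 - 113*(0*(-9) + 56) = 1/116 - 113*(0 + 56) = 1/116 - 113*56 = 1/116 - 6328 = -734047/116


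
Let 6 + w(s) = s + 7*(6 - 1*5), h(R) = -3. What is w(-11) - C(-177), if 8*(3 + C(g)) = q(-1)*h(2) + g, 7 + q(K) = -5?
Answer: 85/8 ≈ 10.625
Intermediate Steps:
q(K) = -12 (q(K) = -7 - 5 = -12)
C(g) = 3/2 + g/8 (C(g) = -3 + (-12*(-3) + g)/8 = -3 + (36 + g)/8 = -3 + (9/2 + g/8) = 3/2 + g/8)
w(s) = 1 + s (w(s) = -6 + (s + 7*(6 - 1*5)) = -6 + (s + 7*(6 - 5)) = -6 + (s + 7*1) = -6 + (s + 7) = -6 + (7 + s) = 1 + s)
w(-11) - C(-177) = (1 - 11) - (3/2 + (⅛)*(-177)) = -10 - (3/2 - 177/8) = -10 - 1*(-165/8) = -10 + 165/8 = 85/8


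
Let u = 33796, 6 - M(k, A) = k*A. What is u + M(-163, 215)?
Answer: 68847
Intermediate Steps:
M(k, A) = 6 - A*k (M(k, A) = 6 - k*A = 6 - A*k)
u + M(-163, 215) = 33796 + (6 - 1*215*(-163)) = 33796 + (6 + 35045) = 33796 + 35051 = 68847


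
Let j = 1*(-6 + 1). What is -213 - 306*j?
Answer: 1317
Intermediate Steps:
j = -5 (j = 1*(-5) = -5)
-213 - 306*j = -213 - 306*(-5) = -213 + 1530 = 1317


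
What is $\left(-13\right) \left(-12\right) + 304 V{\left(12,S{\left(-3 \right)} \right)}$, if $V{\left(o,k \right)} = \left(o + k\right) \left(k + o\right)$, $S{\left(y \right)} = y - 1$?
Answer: $19612$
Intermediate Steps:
$S{\left(y \right)} = -1 + y$
$V{\left(o,k \right)} = \left(k + o\right)^{2}$ ($V{\left(o,k \right)} = \left(k + o\right) \left(k + o\right) = \left(k + o\right)^{2}$)
$\left(-13\right) \left(-12\right) + 304 V{\left(12,S{\left(-3 \right)} \right)} = \left(-13\right) \left(-12\right) + 304 \left(\left(-1 - 3\right) + 12\right)^{2} = 156 + 304 \left(-4 + 12\right)^{2} = 156 + 304 \cdot 8^{2} = 156 + 304 \cdot 64 = 156 + 19456 = 19612$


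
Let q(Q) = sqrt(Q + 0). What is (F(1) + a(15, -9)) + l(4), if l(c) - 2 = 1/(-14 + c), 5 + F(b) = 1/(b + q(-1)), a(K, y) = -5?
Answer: -38/5 - I/2 ≈ -7.6 - 0.5*I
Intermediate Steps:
q(Q) = sqrt(Q)
F(b) = -5 + 1/(I + b) (F(b) = -5 + 1/(b + sqrt(-1)) = -5 + 1/(b + I) = -5 + 1/(I + b))
l(c) = 2 + 1/(-14 + c)
(F(1) + a(15, -9)) + l(4) = ((1 - 5*I - 5*1)/(I + 1) - 5) + (-27 + 2*4)/(-14 + 4) = ((1 - 5*I - 5)/(1 + I) - 5) + (-27 + 8)/(-10) = (((1 - I)/2)*(-4 - 5*I) - 5) - 1/10*(-19) = ((1 - I)*(-4 - 5*I)/2 - 5) + 19/10 = (-5 + (1 - I)*(-4 - 5*I)/2) + 19/10 = -31/10 + (1 - I)*(-4 - 5*I)/2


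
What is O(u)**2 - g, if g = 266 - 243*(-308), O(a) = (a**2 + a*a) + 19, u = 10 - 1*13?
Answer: -73741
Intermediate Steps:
u = -3 (u = 10 - 13 = -3)
O(a) = 19 + 2*a**2 (O(a) = (a**2 + a**2) + 19 = 2*a**2 + 19 = 19 + 2*a**2)
g = 75110 (g = 266 + 74844 = 75110)
O(u)**2 - g = (19 + 2*(-3)**2)**2 - 1*75110 = (19 + 2*9)**2 - 75110 = (19 + 18)**2 - 75110 = 37**2 - 75110 = 1369 - 75110 = -73741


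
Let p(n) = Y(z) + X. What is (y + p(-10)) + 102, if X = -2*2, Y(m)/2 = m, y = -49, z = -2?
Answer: 45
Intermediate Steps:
Y(m) = 2*m
X = -4
p(n) = -8 (p(n) = 2*(-2) - 4 = -4 - 4 = -8)
(y + p(-10)) + 102 = (-49 - 8) + 102 = -57 + 102 = 45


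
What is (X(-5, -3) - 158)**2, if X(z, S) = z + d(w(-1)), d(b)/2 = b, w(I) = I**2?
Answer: 25921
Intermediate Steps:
d(b) = 2*b
X(z, S) = 2 + z (X(z, S) = z + 2*(-1)**2 = z + 2*1 = z + 2 = 2 + z)
(X(-5, -3) - 158)**2 = ((2 - 5) - 158)**2 = (-3 - 158)**2 = (-161)**2 = 25921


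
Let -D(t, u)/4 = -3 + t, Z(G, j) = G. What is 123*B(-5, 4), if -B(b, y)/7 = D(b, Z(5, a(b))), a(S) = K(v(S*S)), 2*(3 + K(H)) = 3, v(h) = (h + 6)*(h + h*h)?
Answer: -27552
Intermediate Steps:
v(h) = (6 + h)*(h + h²)
K(H) = -3/2 (K(H) = -3 + (½)*3 = -3 + 3/2 = -3/2)
a(S) = -3/2
D(t, u) = 12 - 4*t (D(t, u) = -4*(-3 + t) = 12 - 4*t)
B(b, y) = -84 + 28*b (B(b, y) = -7*(12 - 4*b) = -84 + 28*b)
123*B(-5, 4) = 123*(-84 + 28*(-5)) = 123*(-84 - 140) = 123*(-224) = -27552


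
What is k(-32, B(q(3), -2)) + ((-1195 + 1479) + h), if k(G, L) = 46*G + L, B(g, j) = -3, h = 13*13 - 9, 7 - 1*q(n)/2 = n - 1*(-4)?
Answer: -1031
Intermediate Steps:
q(n) = 6 - 2*n (q(n) = 14 - 2*(n - 1*(-4)) = 14 - 2*(n + 4) = 14 - 2*(4 + n) = 14 + (-8 - 2*n) = 6 - 2*n)
h = 160 (h = 169 - 9 = 160)
k(G, L) = L + 46*G
k(-32, B(q(3), -2)) + ((-1195 + 1479) + h) = (-3 + 46*(-32)) + ((-1195 + 1479) + 160) = (-3 - 1472) + (284 + 160) = -1475 + 444 = -1031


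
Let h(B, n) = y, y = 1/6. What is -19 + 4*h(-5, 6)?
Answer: -55/3 ≈ -18.333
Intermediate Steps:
y = ⅙ ≈ 0.16667
h(B, n) = ⅙
-19 + 4*h(-5, 6) = -19 + 4*(⅙) = -19 + ⅔ = -55/3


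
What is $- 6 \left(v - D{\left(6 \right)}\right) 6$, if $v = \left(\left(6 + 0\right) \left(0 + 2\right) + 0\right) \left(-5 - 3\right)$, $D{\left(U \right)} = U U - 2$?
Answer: $4680$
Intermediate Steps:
$D{\left(U \right)} = -2 + U^{2}$ ($D{\left(U \right)} = U^{2} - 2 = -2 + U^{2}$)
$v = -96$ ($v = \left(6 \cdot 2 + 0\right) \left(-8\right) = \left(12 + 0\right) \left(-8\right) = 12 \left(-8\right) = -96$)
$- 6 \left(v - D{\left(6 \right)}\right) 6 = - 6 \left(-96 - \left(-2 + 6^{2}\right)\right) 6 = - 6 \left(-96 - \left(-2 + 36\right)\right) 6 = - 6 \left(-96 - 34\right) 6 = \left(-6\right) \left(-130\right) 6 = 780 \cdot 6 = 4680$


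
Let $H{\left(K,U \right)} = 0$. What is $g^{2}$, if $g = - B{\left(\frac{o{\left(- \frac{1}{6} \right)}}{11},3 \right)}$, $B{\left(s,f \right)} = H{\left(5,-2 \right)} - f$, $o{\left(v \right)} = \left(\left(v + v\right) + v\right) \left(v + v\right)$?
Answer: $9$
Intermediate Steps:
$o{\left(v \right)} = 6 v^{2}$ ($o{\left(v \right)} = \left(2 v + v\right) 2 v = 3 v 2 v = 6 v^{2}$)
$B{\left(s,f \right)} = - f$ ($B{\left(s,f \right)} = 0 - f = - f$)
$g = 3$ ($g = - \left(-1\right) 3 = \left(-1\right) \left(-3\right) = 3$)
$g^{2} = 3^{2} = 9$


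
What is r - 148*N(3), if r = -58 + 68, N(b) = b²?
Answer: -1322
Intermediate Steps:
r = 10
r - 148*N(3) = 10 - 148*3² = 10 - 148*9 = 10 - 1332 = -1322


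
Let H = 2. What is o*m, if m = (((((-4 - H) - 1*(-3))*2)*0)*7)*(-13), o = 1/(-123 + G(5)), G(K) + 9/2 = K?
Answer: 0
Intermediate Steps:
G(K) = -9/2 + K
o = -2/245 (o = 1/(-123 + (-9/2 + 5)) = 1/(-123 + ½) = 1/(-245/2) = -2/245 ≈ -0.0081633)
m = 0 (m = (((((-4 - 1*2) - 1*(-3))*2)*0)*7)*(-13) = (((((-4 - 2) + 3)*2)*0)*7)*(-13) = ((((-6 + 3)*2)*0)*7)*(-13) = ((-3*2*0)*7)*(-13) = (-6*0*7)*(-13) = (0*7)*(-13) = 0*(-13) = 0)
o*m = -2/245*0 = 0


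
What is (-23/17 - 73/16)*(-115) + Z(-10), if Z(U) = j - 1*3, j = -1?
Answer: 183947/272 ≈ 676.28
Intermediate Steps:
Z(U) = -4 (Z(U) = -1 - 1*3 = -1 - 3 = -4)
(-23/17 - 73/16)*(-115) + Z(-10) = (-23/17 - 73/16)*(-115) - 4 = -1609/272*(-115) - 4 = 185035/272 - 4 = 183947/272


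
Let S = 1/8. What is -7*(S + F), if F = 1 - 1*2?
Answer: 49/8 ≈ 6.1250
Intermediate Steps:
S = ⅛ (S = 1*(⅛) = ⅛ ≈ 0.12500)
F = -1 (F = 1 - 2 = -1)
-7*(S + F) = -7*(⅛ - 1) = -7*(-7/8) = 49/8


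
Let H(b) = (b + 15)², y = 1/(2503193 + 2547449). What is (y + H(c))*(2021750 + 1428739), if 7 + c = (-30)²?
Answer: 14368086376772429721/5050642 ≈ 2.8448e+12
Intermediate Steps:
c = 893 (c = -7 + (-30)² = -7 + 900 = 893)
y = 1/5050642 ≈ 1.9799e-7
H(b) = (15 + b)²
(y + H(c))*(2021750 + 1428739) = (1/5050642 + (15 + 893)²)*(2021750 + 1428739) = (1/5050642 + 908²)*3450489 = (1/5050642 + 824464)*3450489 = (4164072505889/5050642)*3450489 = 14368086376772429721/5050642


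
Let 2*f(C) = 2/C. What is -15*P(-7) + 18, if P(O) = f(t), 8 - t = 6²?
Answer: 519/28 ≈ 18.536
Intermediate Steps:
t = -28 (t = 8 - 1*6² = 8 - 1*36 = 8 - 36 = -28)
f(C) = 1/C (f(C) = (2/C)/2 = 1/C)
P(O) = -1/28 (P(O) = 1/(-28) = -1/28)
-15*P(-7) + 18 = -15*(-1/28) + 18 = 15/28 + 18 = 519/28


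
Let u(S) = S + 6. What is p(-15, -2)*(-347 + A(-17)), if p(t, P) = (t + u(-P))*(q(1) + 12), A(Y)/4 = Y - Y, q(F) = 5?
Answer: 41293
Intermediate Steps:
A(Y) = 0 (A(Y) = 4*(Y - Y) = 4*0 = 0)
u(S) = 6 + S
p(t, P) = 102 - 17*P + 17*t (p(t, P) = (t + (6 - P))*(5 + 12) = (6 + t - P)*17 = 102 - 17*P + 17*t)
p(-15, -2)*(-347 + A(-17)) = (102 - 17*(-2) + 17*(-15))*(-347 + 0) = (102 + 34 - 255)*(-347) = -119*(-347) = 41293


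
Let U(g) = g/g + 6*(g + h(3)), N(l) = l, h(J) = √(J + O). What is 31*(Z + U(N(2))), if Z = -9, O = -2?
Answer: 310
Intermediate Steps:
h(J) = √(-2 + J) (h(J) = √(J - 2) = √(-2 + J))
U(g) = 7 + 6*g (U(g) = g/g + 6*(g + √(-2 + 3)) = 1 + 6*(g + √1) = 1 + 6*(g + 1) = 1 + 6*(1 + g) = 1 + (6 + 6*g) = 7 + 6*g)
31*(Z + U(N(2))) = 31*(-9 + (7 + 6*2)) = 31*(-9 + (7 + 12)) = 31*(-9 + 19) = 31*10 = 310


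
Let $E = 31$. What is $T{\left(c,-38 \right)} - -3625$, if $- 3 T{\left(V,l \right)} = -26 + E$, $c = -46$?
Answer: $\frac{10870}{3} \approx 3623.3$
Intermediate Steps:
$T{\left(V,l \right)} = - \frac{5}{3}$ ($T{\left(V,l \right)} = - \frac{-26 + 31}{3} = \left(- \frac{1}{3}\right) 5 = - \frac{5}{3}$)
$T{\left(c,-38 \right)} - -3625 = - \frac{5}{3} - -3625 = - \frac{5}{3} + 3625 = \frac{10870}{3}$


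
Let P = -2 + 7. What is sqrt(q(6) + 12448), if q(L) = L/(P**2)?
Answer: sqrt(311206)/5 ≈ 111.57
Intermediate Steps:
P = 5
q(L) = L/25 (q(L) = L/(5**2) = L/25)
sqrt(q(6) + 12448) = sqrt((1/25)*6 + 12448) = sqrt(6/25 + 12448) = sqrt(311206/25) = sqrt(311206)/5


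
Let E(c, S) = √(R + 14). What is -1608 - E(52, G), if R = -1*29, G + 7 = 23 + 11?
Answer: -1608 - I*√15 ≈ -1608.0 - 3.873*I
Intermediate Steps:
G = 27 (G = -7 + (23 + 11) = -7 + 34 = 27)
R = -29
E(c, S) = I*√15 (E(c, S) = √(-29 + 14) = √(-15) = I*√15)
-1608 - E(52, G) = -1608 - I*√15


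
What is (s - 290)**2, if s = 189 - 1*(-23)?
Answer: 6084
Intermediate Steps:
s = 212 (s = 189 + 23 = 212)
(s - 290)**2 = (212 - 290)**2 = (-78)**2 = 6084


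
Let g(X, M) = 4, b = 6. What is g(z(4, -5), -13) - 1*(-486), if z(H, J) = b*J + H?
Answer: 490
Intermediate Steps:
z(H, J) = H + 6*J (z(H, J) = 6*J + H = H + 6*J)
g(z(4, -5), -13) - 1*(-486) = 4 - 1*(-486) = 4 + 486 = 490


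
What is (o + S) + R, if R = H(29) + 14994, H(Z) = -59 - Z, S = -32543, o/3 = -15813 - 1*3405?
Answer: -75291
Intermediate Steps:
o = -57654 (o = 3*(-15813 - 1*3405) = 3*(-15813 - 3405) = 3*(-19218) = -57654)
R = 14906 (R = (-59 - 1*29) + 14994 = (-59 - 29) + 14994 = -88 + 14994 = 14906)
(o + S) + R = (-57654 - 32543) + 14906 = -90197 + 14906 = -75291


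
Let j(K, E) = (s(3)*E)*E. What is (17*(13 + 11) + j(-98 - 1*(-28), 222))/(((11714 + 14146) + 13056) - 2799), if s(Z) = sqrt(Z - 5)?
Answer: 136/12039 + 5476*I*sqrt(2)/4013 ≈ 0.011297 + 1.9298*I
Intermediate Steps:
s(Z) = sqrt(-5 + Z)
j(K, E) = I*sqrt(2)*E**2 (j(K, E) = (sqrt(-5 + 3)*E)*E = (sqrt(-2)*E)*E = ((I*sqrt(2))*E)*E = (I*E*sqrt(2))*E = I*sqrt(2)*E**2)
(17*(13 + 11) + j(-98 - 1*(-28), 222))/(((11714 + 14146) + 13056) - 2799) = (17*(13 + 11) + I*sqrt(2)*222**2)/(((11714 + 14146) + 13056) - 2799) = (17*24 + I*sqrt(2)*49284)/((25860 + 13056) - 2799) = (408 + 49284*I*sqrt(2))/(38916 - 2799) = (408 + 49284*I*sqrt(2))/36117 = (408 + 49284*I*sqrt(2))*(1/36117) = 136/12039 + 5476*I*sqrt(2)/4013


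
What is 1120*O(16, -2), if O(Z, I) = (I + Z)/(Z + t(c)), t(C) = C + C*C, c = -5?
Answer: 3920/9 ≈ 435.56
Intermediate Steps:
t(C) = C + C²
O(Z, I) = (I + Z)/(20 + Z) (O(Z, I) = (I + Z)/(Z - 5*(1 - 5)) = (I + Z)/(Z - 5*(-4)) = (I + Z)/(Z + 20) = (I + Z)/(20 + Z))
1120*O(16, -2) = 1120*((-2 + 16)/(20 + 16)) = 1120*(14/36) = 1120*((1/36)*14) = 1120*(7/18) = 3920/9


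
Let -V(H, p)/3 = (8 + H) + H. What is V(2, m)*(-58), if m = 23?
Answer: 2088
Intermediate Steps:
V(H, p) = -24 - 6*H (V(H, p) = -3*((8 + H) + H) = -3*(8 + 2*H) = -24 - 6*H)
V(2, m)*(-58) = (-24 - 6*2)*(-58) = (-24 - 12)*(-58) = -36*(-58) = 2088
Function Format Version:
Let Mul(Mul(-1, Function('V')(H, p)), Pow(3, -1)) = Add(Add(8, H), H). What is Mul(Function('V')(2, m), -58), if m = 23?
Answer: 2088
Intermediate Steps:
Function('V')(H, p) = Add(-24, Mul(-6, H)) (Function('V')(H, p) = Mul(-3, Add(Add(8, H), H)) = Mul(-3, Add(8, Mul(2, H))) = Add(-24, Mul(-6, H)))
Mul(Function('V')(2, m), -58) = Mul(Add(-24, Mul(-6, 2)), -58) = Mul(Add(-24, -12), -58) = Mul(-36, -58) = 2088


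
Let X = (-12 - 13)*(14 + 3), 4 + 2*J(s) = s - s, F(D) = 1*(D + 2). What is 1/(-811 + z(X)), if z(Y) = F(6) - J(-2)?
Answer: -1/801 ≈ -0.0012484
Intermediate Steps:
F(D) = 2 + D (F(D) = 1*(2 + D) = 2 + D)
J(s) = -2 (J(s) = -2 + (s - s)/2 = -2 + (½)*0 = -2 + 0 = -2)
X = -425 (X = -25*17 = -425)
z(Y) = 10 (z(Y) = (2 + 6) - 1*(-2) = 8 + 2 = 10)
1/(-811 + z(X)) = 1/(-811 + 10) = 1/(-801) = -1/801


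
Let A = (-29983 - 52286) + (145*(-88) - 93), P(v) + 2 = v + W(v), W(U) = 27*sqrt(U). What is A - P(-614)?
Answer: -94506 - 27*I*sqrt(614) ≈ -94506.0 - 669.03*I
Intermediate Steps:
P(v) = -2 + v + 27*sqrt(v) (P(v) = -2 + (v + 27*sqrt(v)) = -2 + v + 27*sqrt(v))
A = -95122 (A = -82269 + (-12760 - 93) = -82269 - 12853 = -95122)
A - P(-614) = -95122 - (-2 - 614 + 27*sqrt(-614)) = -95122 - (-2 - 614 + 27*(I*sqrt(614))) = -95122 - (-2 - 614 + 27*I*sqrt(614)) = -95122 - (-616 + 27*I*sqrt(614)) = -95122 + (616 - 27*I*sqrt(614)) = -94506 - 27*I*sqrt(614)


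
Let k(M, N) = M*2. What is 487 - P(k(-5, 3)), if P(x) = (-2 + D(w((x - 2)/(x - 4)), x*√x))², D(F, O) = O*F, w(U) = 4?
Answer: 16483 - 160*I*√10 ≈ 16483.0 - 505.96*I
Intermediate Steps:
k(M, N) = 2*M
D(F, O) = F*O
P(x) = (-2 + 4*x^(3/2))² (P(x) = (-2 + 4*(x*√x))² = (-2 + 4*x^(3/2))²)
487 - P(k(-5, 3)) = 487 - 4*(-1 + 2*(2*(-5))^(3/2))² = 487 - 4*(-1 + 2*(-10)^(3/2))² = 487 - 4*(-1 + 2*(-10*I*√10))² = 487 - 4*(-1 - 20*I*√10)²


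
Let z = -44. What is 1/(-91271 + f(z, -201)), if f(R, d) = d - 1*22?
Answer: -1/91494 ≈ -1.0930e-5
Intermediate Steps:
f(R, d) = -22 + d (f(R, d) = d - 22 = -22 + d)
1/(-91271 + f(z, -201)) = 1/(-91271 + (-22 - 201)) = 1/(-91271 - 223) = 1/(-91494) = -1/91494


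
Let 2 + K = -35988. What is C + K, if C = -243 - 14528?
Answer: -50761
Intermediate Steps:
K = -35990 (K = -2 - 35988 = -35990)
C = -14771
C + K = -14771 - 35990 = -50761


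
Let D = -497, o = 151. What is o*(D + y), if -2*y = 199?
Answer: -180143/2 ≈ -90072.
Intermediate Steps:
y = -199/2 (y = -½*199 = -199/2 ≈ -99.500)
o*(D + y) = 151*(-497 - 199/2) = 151*(-1193/2) = -180143/2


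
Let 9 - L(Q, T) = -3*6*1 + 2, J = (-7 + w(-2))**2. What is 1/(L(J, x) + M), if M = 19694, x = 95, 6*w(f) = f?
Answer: 1/19719 ≈ 5.0712e-5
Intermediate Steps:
w(f) = f/6
J = 484/9 (J = (-7 + (1/6)*(-2))**2 = (-7 - 1/3)**2 = (-22/3)**2 = 484/9 ≈ 53.778)
L(Q, T) = 25 (L(Q, T) = 9 - (-3*6*1 + 2) = 9 - (-18*1 + 2) = 9 - (-18 + 2) = 9 - 1*(-16) = 9 + 16 = 25)
1/(L(J, x) + M) = 1/(25 + 19694) = 1/19719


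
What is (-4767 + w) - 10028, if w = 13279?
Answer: -1516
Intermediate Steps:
(-4767 + w) - 10028 = (-4767 + 13279) - 10028 = 8512 - 10028 = -1516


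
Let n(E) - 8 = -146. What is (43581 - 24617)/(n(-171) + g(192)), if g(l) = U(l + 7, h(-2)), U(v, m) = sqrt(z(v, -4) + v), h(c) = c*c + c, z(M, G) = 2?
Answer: -79304/571 - 1724*sqrt(201)/1713 ≈ -153.15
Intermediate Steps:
h(c) = c + c**2 (h(c) = c**2 + c = c + c**2)
U(v, m) = sqrt(2 + v)
n(E) = -138 (n(E) = 8 - 146 = -138)
g(l) = sqrt(9 + l) (g(l) = sqrt(2 + (l + 7)) = sqrt(2 + (7 + l)) = sqrt(9 + l))
(43581 - 24617)/(n(-171) + g(192)) = (43581 - 24617)/(-138 + sqrt(9 + 192)) = 18964/(-138 + sqrt(201))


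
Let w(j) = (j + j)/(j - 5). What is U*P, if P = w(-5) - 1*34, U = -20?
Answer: 660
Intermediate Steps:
w(j) = 2*j/(-5 + j) (w(j) = (2*j)/(-5 + j) = 2*j/(-5 + j))
P = -33 (P = 2*(-5)/(-5 - 5) - 1*34 = 2*(-5)/(-10) - 34 = 2*(-5)*(-1/10) - 34 = 1 - 34 = -33)
U*P = -20*(-33) = 660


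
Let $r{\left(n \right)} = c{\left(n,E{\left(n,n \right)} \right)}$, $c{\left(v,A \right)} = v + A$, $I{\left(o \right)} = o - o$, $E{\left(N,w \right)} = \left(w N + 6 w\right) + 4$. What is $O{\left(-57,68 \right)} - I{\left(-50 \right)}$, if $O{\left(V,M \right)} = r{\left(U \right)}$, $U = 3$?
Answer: $34$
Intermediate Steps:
$E{\left(N,w \right)} = 4 + 6 w + N w$ ($E{\left(N,w \right)} = \left(N w + 6 w\right) + 4 = \left(6 w + N w\right) + 4 = 4 + 6 w + N w$)
$I{\left(o \right)} = 0$
$c{\left(v,A \right)} = A + v$
$r{\left(n \right)} = 4 + n^{2} + 7 n$ ($r{\left(n \right)} = \left(4 + 6 n + n n\right) + n = \left(4 + 6 n + n^{2}\right) + n = \left(4 + n^{2} + 6 n\right) + n = 4 + n^{2} + 7 n$)
$O{\left(V,M \right)} = 34$ ($O{\left(V,M \right)} = 4 + 3^{2} + 7 \cdot 3 = 4 + 9 + 21 = 34$)
$O{\left(-57,68 \right)} - I{\left(-50 \right)} = 34 - 0 = 34 + 0 = 34$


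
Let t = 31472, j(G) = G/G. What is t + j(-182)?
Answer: 31473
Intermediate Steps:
j(G) = 1
t + j(-182) = 31472 + 1 = 31473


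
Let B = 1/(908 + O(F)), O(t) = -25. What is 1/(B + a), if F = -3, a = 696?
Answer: 883/614569 ≈ 0.0014368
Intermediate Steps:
B = 1/883 (B = 1/(908 - 25) = 1/883 ≈ 0.0011325)
1/(B + a) = 1/(1/883 + 696) = 1/(614569/883) = 883/614569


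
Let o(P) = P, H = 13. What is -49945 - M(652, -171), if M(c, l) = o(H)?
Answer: -49958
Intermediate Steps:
M(c, l) = 13
-49945 - M(652, -171) = -49945 - 1*13 = -49945 - 13 = -49958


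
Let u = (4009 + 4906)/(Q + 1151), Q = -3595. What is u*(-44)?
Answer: 98065/611 ≈ 160.50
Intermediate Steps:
u = -8915/2444 (u = (4009 + 4906)/(-3595 + 1151) = 8915/(-2444) = 8915*(-1/2444) = -8915/2444 ≈ -3.6477)
u*(-44) = -8915/2444*(-44) = 98065/611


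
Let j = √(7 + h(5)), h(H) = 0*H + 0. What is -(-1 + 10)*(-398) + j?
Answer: 3582 + √7 ≈ 3584.6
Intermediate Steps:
h(H) = 0 (h(H) = 0 + 0 = 0)
j = √7 (j = √(7 + 0) = √7 ≈ 2.6458)
-(-1 + 10)*(-398) + j = -(-1 + 10)*(-398) + √7 = -1*9*(-398) + √7 = -9*(-398) + √7 = 3582 + √7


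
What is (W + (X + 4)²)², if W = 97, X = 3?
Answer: 21316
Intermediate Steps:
(W + (X + 4)²)² = (97 + (3 + 4)²)² = (97 + 7²)² = (97 + 49)² = 146² = 21316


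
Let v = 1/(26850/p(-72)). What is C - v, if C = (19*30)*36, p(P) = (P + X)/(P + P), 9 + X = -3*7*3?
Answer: 550961999/26850 ≈ 20520.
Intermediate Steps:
X = -72 (X = -9 - 3*7*3 = -9 - 21*3 = -9 - 63 = -72)
p(P) = (-72 + P)/(2*P) (p(P) = (P - 72)/(P + P) = (-72 + P)/((2*P)) = (-72 + P)*(1/(2*P)) = (-72 + P)/(2*P))
C = 20520 (C = 570*36 = 20520)
v = 1/26850 (v = 1/(26850/(((½)*(-72 - 72)/(-72)))) = 1/(26850/(((½)*(-1/72)*(-144)))) = 1/(26850/1) = 1/(26850*1) = 1/26850 ≈ 3.7244e-5)
C - v = 20520 - 1*1/26850 = 20520 - 1/26850 = 550961999/26850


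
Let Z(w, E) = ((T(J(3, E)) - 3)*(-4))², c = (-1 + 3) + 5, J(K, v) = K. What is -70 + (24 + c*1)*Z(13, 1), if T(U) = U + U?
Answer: 4394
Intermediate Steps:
c = 7 (c = 2 + 5 = 7)
T(U) = 2*U
Z(w, E) = 144 (Z(w, E) = ((2*3 - 3)*(-4))² = ((6 - 3)*(-4))² = (3*(-4))² = (-12)² = 144)
-70 + (24 + c*1)*Z(13, 1) = -70 + (24 + 7*1)*144 = -70 + (24 + 7)*144 = -70 + 31*144 = -70 + 4464 = 4394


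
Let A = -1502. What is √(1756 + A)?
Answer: √254 ≈ 15.937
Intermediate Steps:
√(1756 + A) = √(1756 - 1502) = √254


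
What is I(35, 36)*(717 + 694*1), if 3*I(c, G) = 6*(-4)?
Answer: -11288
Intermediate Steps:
I(c, G) = -8 (I(c, G) = (6*(-4))/3 = (1/3)*(-24) = -8)
I(35, 36)*(717 + 694*1) = -8*(717 + 694*1) = -8*(717 + 694) = -8*1411 = -11288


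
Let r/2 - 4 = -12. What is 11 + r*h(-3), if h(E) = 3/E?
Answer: 27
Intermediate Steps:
r = -16 (r = 8 + 2*(-12) = 8 - 24 = -16)
11 + r*h(-3) = 11 - 48/(-3) = 11 - 48*(-1)/3 = 11 - 16*(-1) = 11 + 16 = 27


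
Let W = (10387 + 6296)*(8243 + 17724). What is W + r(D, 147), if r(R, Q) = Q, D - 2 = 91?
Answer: 433207608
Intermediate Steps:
D = 93 (D = 2 + 91 = 93)
W = 433207461 (W = 16683*25967 = 433207461)
W + r(D, 147) = 433207461 + 147 = 433207608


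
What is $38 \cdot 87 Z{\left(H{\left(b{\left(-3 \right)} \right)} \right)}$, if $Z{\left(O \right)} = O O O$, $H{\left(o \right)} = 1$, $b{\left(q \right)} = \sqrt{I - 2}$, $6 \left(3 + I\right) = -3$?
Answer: $3306$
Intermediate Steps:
$I = - \frac{7}{2}$ ($I = -3 + \frac{1}{6} \left(-3\right) = -3 - \frac{1}{2} = - \frac{7}{2} \approx -3.5$)
$b{\left(q \right)} = \frac{i \sqrt{22}}{2}$ ($b{\left(q \right)} = \sqrt{- \frac{7}{2} - 2} = \sqrt{- \frac{11}{2}} = \frac{i \sqrt{22}}{2}$)
$Z{\left(O \right)} = O^{3}$ ($Z{\left(O \right)} = O^{2} O = O^{3}$)
$38 \cdot 87 Z{\left(H{\left(b{\left(-3 \right)} \right)} \right)} = 38 \cdot 87 \cdot 1^{3} = 3306 \cdot 1 = 3306$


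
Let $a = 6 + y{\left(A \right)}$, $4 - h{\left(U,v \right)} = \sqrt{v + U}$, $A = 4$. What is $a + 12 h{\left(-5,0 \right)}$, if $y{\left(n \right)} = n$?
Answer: $58 - 12 i \sqrt{5} \approx 58.0 - 26.833 i$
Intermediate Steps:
$h{\left(U,v \right)} = 4 - \sqrt{U + v}$ ($h{\left(U,v \right)} = 4 - \sqrt{v + U} = 4 - \sqrt{U + v}$)
$a = 10$ ($a = 6 + 4 = 10$)
$a + 12 h{\left(-5,0 \right)} = 10 + 12 \left(4 - \sqrt{-5 + 0}\right) = 10 + 12 \left(4 - \sqrt{-5}\right) = 10 + 12 \left(4 - i \sqrt{5}\right) = 10 + \left(48 - 12 i \sqrt{5}\right) = 58 - 12 i \sqrt{5}$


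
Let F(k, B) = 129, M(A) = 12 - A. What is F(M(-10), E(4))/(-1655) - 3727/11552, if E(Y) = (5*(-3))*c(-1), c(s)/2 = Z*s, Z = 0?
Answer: -7658393/19118560 ≈ -0.40057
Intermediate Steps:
c(s) = 0 (c(s) = 2*(0*s) = 2*0 = 0)
E(Y) = 0 (E(Y) = (5*(-3))*0 = -15*0 = 0)
F(M(-10), E(4))/(-1655) - 3727/11552 = 129/(-1655) - 3727/11552 = 129*(-1/1655) - 3727*1/11552 = -129/1655 - 3727/11552 = -7658393/19118560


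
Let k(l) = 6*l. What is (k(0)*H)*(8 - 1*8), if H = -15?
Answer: 0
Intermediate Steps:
(k(0)*H)*(8 - 1*8) = ((6*0)*(-15))*(8 - 1*8) = (0*(-15))*(8 - 8) = 0*0 = 0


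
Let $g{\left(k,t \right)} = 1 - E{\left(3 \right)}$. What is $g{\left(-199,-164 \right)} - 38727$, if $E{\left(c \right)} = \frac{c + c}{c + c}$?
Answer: $-38727$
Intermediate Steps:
$E{\left(c \right)} = 1$ ($E{\left(c \right)} = \frac{2 c}{2 c} = 2 c \frac{1}{2 c} = 1$)
$g{\left(k,t \right)} = 0$ ($g{\left(k,t \right)} = 1 - 1 = 0$)
$g{\left(-199,-164 \right)} - 38727 = 0 - 38727 = -38727$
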